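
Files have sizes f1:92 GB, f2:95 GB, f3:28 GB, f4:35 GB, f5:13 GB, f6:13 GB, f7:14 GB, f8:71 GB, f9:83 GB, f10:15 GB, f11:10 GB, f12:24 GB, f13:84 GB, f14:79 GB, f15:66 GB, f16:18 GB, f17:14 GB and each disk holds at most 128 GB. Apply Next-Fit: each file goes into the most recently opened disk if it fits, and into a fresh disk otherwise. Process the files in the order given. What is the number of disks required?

8

f1 (92 GB) → disk 1 (remaining 36 GB)
f2 (95 GB) → disk 2 (remaining 33 GB)
f3 (28 GB) → disk 2 (remaining 5 GB)
f4 (35 GB) → disk 3 (remaining 93 GB)
f5 (13 GB) → disk 3 (remaining 80 GB)
f6 (13 GB) → disk 3 (remaining 67 GB)
f7 (14 GB) → disk 3 (remaining 53 GB)
f8 (71 GB) → disk 4 (remaining 57 GB)
f9 (83 GB) → disk 5 (remaining 45 GB)
f10 (15 GB) → disk 5 (remaining 30 GB)
f11 (10 GB) → disk 5 (remaining 20 GB)
f12 (24 GB) → disk 6 (remaining 104 GB)
f13 (84 GB) → disk 6 (remaining 20 GB)
f14 (79 GB) → disk 7 (remaining 49 GB)
f15 (66 GB) → disk 8 (remaining 62 GB)
f16 (18 GB) → disk 8 (remaining 44 GB)
f17 (14 GB) → disk 8 (remaining 30 GB)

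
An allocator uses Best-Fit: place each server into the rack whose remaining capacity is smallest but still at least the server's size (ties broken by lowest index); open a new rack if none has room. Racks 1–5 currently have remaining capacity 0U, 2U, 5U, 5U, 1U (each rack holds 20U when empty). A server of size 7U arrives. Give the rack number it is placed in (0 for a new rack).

No rack has ≥ 7U free, so a new rack is opened.

0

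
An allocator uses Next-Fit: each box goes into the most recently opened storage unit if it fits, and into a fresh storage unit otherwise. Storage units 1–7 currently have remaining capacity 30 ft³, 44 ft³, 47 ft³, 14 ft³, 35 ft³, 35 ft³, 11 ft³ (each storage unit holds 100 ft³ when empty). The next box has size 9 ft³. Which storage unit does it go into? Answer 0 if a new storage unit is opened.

Next-Fit only looks at storage unit 7, which has 11 ft³ free.
9 ft³ fits there.

7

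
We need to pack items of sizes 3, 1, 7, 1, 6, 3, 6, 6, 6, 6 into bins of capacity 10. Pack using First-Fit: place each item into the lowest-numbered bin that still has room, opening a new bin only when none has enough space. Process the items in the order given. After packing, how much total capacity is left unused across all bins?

25

bin 1: place 3, 7 left
bin 1: place 1, 6 left
bin 2: place 7, 3 left
bin 1: place 1, 5 left
bin 3: place 6, 4 left
bin 1: place 3, 2 left
bin 4: place 6, 4 left
bin 5: place 6, 4 left
bin 6: place 6, 4 left
bin 7: place 6, 4 left
7 bins × 10 = 70; used 45; unused 25.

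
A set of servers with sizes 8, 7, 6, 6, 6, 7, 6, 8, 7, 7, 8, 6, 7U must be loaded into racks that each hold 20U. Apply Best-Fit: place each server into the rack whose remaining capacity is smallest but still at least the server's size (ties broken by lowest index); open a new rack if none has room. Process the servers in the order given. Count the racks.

6 racks

rack 1: place 8U, 12U left
rack 1: place 7U, 5U left
rack 2: place 6U, 14U left
rack 2: place 6U, 8U left
rack 2: place 6U, 2U left
rack 3: place 7U, 13U left
rack 3: place 6U, 7U left
rack 4: place 8U, 12U left
rack 3: place 7U, 0U left
rack 4: place 7U, 5U left
rack 5: place 8U, 12U left
rack 5: place 6U, 6U left
rack 6: place 7U, 13U left
Final racks: [8,7] [6,6,6] [7,6,7] [8,7] [8,6] [7].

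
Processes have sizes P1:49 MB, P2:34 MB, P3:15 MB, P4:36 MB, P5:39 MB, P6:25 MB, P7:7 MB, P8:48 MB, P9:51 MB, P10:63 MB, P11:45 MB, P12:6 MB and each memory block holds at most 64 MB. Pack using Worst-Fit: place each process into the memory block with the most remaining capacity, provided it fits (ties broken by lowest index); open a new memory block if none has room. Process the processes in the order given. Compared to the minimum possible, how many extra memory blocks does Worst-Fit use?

0

Worst-Fit: [49] [34,15] [36,25] [39,7] [48] [51] [63] [45,6] → 8 memory blocks.
8 processes exceed 32 MB (half the capacity), and no two of those can share a memory block, so at least 8 memory blocks are needed.
So 8 is already optimal.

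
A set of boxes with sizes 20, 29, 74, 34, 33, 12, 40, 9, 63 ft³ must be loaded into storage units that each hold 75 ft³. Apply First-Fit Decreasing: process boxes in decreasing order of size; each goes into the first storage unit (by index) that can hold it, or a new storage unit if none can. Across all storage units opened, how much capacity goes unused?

61

Sorted descending: 74, 63, 40, 34, 33, 29, 20, 12, 9.
74 ft³ → storage unit 1 (remaining 1 ft³)
63 ft³ → storage unit 2 (remaining 12 ft³)
40 ft³ → storage unit 3 (remaining 35 ft³)
34 ft³ → storage unit 3 (remaining 1 ft³)
33 ft³ → storage unit 4 (remaining 42 ft³)
29 ft³ → storage unit 4 (remaining 13 ft³)
20 ft³ → storage unit 5 (remaining 55 ft³)
12 ft³ → storage unit 2 (remaining 0 ft³)
9 ft³ → storage unit 4 (remaining 4 ft³)
5 storage units × 75 ft³ = 375 ft³; used 314 ft³; unused 61 ft³.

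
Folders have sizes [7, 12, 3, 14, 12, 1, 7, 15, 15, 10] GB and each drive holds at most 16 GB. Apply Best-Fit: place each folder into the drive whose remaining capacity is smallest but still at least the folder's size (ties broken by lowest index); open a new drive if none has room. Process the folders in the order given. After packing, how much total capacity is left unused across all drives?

Put 7 GB in drive 1; 9 GB remain.
Put 12 GB in drive 2; 4 GB remain.
Put 3 GB in drive 2; 1 GB remain.
Put 14 GB in drive 3; 2 GB remain.
Put 12 GB in drive 4; 4 GB remain.
Put 1 GB in drive 2; 0 GB remain.
Put 7 GB in drive 1; 2 GB remain.
Put 15 GB in drive 5; 1 GB remain.
Put 15 GB in drive 6; 1 GB remain.
Put 10 GB in drive 7; 6 GB remain.
7 drives × 16 GB = 112 GB; used 96 GB; unused 16 GB.

16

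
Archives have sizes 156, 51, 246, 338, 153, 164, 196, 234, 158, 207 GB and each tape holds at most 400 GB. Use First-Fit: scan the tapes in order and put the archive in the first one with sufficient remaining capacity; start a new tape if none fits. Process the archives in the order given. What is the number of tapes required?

tape 1: place 156 GB, 244 GB left
tape 1: place 51 GB, 193 GB left
tape 2: place 246 GB, 154 GB left
tape 3: place 338 GB, 62 GB left
tape 1: place 153 GB, 40 GB left
tape 4: place 164 GB, 236 GB left
tape 4: place 196 GB, 40 GB left
tape 5: place 234 GB, 166 GB left
tape 5: place 158 GB, 8 GB left
tape 6: place 207 GB, 193 GB left
Final tapes: [156,51,153] [246] [338] [164,196] [234,158] [207].

6 tapes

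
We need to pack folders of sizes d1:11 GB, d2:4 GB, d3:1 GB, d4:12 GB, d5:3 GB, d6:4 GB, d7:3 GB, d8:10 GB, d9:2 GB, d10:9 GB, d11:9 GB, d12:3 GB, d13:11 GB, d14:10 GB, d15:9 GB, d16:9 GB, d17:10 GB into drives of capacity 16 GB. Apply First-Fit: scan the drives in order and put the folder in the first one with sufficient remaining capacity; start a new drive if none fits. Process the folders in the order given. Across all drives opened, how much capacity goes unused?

56

drive 1: place d1 (11 GB), 5 GB left
drive 1: place d2 (4 GB), 1 GB left
drive 1: place d3 (1 GB), 0 GB left
drive 2: place d4 (12 GB), 4 GB left
drive 2: place d5 (3 GB), 1 GB left
drive 3: place d6 (4 GB), 12 GB left
drive 3: place d7 (3 GB), 9 GB left
drive 4: place d8 (10 GB), 6 GB left
drive 3: place d9 (2 GB), 7 GB left
drive 5: place d10 (9 GB), 7 GB left
drive 6: place d11 (9 GB), 7 GB left
drive 3: place d12 (3 GB), 4 GB left
drive 7: place d13 (11 GB), 5 GB left
drive 8: place d14 (10 GB), 6 GB left
drive 9: place d15 (9 GB), 7 GB left
drive 10: place d16 (9 GB), 7 GB left
drive 11: place d17 (10 GB), 6 GB left
11 drives × 16 GB = 176 GB; used 120 GB; unused 56 GB.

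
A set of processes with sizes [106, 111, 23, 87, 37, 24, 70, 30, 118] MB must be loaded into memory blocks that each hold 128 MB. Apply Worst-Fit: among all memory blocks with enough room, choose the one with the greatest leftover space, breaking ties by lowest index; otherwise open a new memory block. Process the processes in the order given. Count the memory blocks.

6 memory blocks

memory block 1: place 106 MB, 22 MB left
memory block 2: place 111 MB, 17 MB left
memory block 3: place 23 MB, 105 MB left
memory block 3: place 87 MB, 18 MB left
memory block 4: place 37 MB, 91 MB left
memory block 4: place 24 MB, 67 MB left
memory block 5: place 70 MB, 58 MB left
memory block 4: place 30 MB, 37 MB left
memory block 6: place 118 MB, 10 MB left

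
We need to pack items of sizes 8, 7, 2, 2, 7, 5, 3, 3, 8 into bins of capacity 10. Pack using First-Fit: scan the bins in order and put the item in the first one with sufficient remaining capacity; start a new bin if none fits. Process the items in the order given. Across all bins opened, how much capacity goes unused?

Put 8 in bin 1; 2 remain.
Put 7 in bin 2; 3 remain.
Put 2 in bin 1; 0 remain.
Put 2 in bin 2; 1 remain.
Put 7 in bin 3; 3 remain.
Put 5 in bin 4; 5 remain.
Put 3 in bin 3; 0 remain.
Put 3 in bin 4; 2 remain.
Put 8 in bin 5; 2 remain.
5 bins × 10 = 50; used 45; unused 5.

5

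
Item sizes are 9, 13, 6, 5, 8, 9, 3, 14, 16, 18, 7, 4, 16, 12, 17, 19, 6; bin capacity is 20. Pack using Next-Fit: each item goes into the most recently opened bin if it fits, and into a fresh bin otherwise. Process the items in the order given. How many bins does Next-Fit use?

9 → bin 1 (remaining 11)
13 → bin 2 (remaining 7)
6 → bin 2 (remaining 1)
5 → bin 3 (remaining 15)
8 → bin 3 (remaining 7)
9 → bin 4 (remaining 11)
3 → bin 4 (remaining 8)
14 → bin 5 (remaining 6)
16 → bin 6 (remaining 4)
18 → bin 7 (remaining 2)
7 → bin 8 (remaining 13)
4 → bin 8 (remaining 9)
16 → bin 9 (remaining 4)
12 → bin 10 (remaining 8)
17 → bin 11 (remaining 3)
19 → bin 12 (remaining 1)
6 → bin 13 (remaining 14)
Final bins: [9] [13,6] [5,8] [9,3] [14] [16] [18] [7,4] [16] [12] [17] [19] [6].

13 bins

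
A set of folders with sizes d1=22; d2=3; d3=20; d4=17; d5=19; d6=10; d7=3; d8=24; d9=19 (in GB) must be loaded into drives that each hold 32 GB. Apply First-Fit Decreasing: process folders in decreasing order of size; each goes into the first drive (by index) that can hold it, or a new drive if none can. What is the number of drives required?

6

Sorted descending: 24, 22, 20, 19, 19, 17, 10, 3, 3.
Put 24 GB in drive 1; 8 GB remain.
Put 22 GB in drive 2; 10 GB remain.
Put 20 GB in drive 3; 12 GB remain.
Put 19 GB in drive 4; 13 GB remain.
Put 19 GB in drive 5; 13 GB remain.
Put 17 GB in drive 6; 15 GB remain.
Put 10 GB in drive 2; 0 GB remain.
Put 3 GB in drive 1; 5 GB remain.
Put 3 GB in drive 1; 2 GB remain.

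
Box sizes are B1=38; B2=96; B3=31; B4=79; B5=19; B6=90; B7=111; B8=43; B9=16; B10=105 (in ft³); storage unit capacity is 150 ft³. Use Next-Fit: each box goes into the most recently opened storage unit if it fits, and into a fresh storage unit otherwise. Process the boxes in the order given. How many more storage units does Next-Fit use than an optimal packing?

1

Next-Fit: [38,96] [31,79,19] [90] [111] [43,16] [105] → 6 storage units.
Total size 628 ft³; any packing needs at least ⌈628/150⌉ = 5 storage units.
An optimal packing achieves that bound: [111,38] [105,43] [96,31,19] [90,16] [79] → 5 storage units.
Excess: 6 − 5 = 1.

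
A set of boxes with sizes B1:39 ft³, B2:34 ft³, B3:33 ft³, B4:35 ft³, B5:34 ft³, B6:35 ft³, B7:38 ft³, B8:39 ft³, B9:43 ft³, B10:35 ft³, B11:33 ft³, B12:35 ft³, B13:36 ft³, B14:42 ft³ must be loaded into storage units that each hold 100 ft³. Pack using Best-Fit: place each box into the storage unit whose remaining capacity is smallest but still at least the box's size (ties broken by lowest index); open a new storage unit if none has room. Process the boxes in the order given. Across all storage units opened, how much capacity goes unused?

189

B1 (39 ft³) → storage unit 1 (remaining 61 ft³)
B2 (34 ft³) → storage unit 1 (remaining 27 ft³)
B3 (33 ft³) → storage unit 2 (remaining 67 ft³)
B4 (35 ft³) → storage unit 2 (remaining 32 ft³)
B5 (34 ft³) → storage unit 3 (remaining 66 ft³)
B6 (35 ft³) → storage unit 3 (remaining 31 ft³)
B7 (38 ft³) → storage unit 4 (remaining 62 ft³)
B8 (39 ft³) → storage unit 4 (remaining 23 ft³)
B9 (43 ft³) → storage unit 5 (remaining 57 ft³)
B10 (35 ft³) → storage unit 5 (remaining 22 ft³)
B11 (33 ft³) → storage unit 6 (remaining 67 ft³)
B12 (35 ft³) → storage unit 6 (remaining 32 ft³)
B13 (36 ft³) → storage unit 7 (remaining 64 ft³)
B14 (42 ft³) → storage unit 7 (remaining 22 ft³)
7 storage units × 100 ft³ = 700 ft³; used 511 ft³; unused 189 ft³.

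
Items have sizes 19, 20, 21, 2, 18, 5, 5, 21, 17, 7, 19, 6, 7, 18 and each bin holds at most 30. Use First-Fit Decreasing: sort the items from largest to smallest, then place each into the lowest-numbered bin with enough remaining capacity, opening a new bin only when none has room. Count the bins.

Sorted descending: 21, 21, 20, 19, 19, 18, 18, 17, 7, 7, 6, 5, 5, 2.
21 → bin 1 (remaining 9)
21 → bin 2 (remaining 9)
20 → bin 3 (remaining 10)
19 → bin 4 (remaining 11)
19 → bin 5 (remaining 11)
18 → bin 6 (remaining 12)
18 → bin 7 (remaining 12)
17 → bin 8 (remaining 13)
7 → bin 1 (remaining 2)
7 → bin 2 (remaining 2)
6 → bin 3 (remaining 4)
5 → bin 4 (remaining 6)
5 → bin 4 (remaining 1)
2 → bin 1 (remaining 0)

8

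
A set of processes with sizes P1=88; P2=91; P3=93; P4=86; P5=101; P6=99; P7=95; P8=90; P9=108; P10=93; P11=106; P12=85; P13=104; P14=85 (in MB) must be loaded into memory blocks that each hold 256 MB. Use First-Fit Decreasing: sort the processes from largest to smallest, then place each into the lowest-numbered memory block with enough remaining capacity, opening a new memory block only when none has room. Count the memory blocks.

Sorted descending: 108, 106, 104, 101, 99, 95, 93, 93, 91, 90, 88, 86, 85, 85.
Put 108 MB in memory block 1; 148 MB remain.
Put 106 MB in memory block 1; 42 MB remain.
Put 104 MB in memory block 2; 152 MB remain.
Put 101 MB in memory block 2; 51 MB remain.
Put 99 MB in memory block 3; 157 MB remain.
Put 95 MB in memory block 3; 62 MB remain.
Put 93 MB in memory block 4; 163 MB remain.
Put 93 MB in memory block 4; 70 MB remain.
Put 91 MB in memory block 5; 165 MB remain.
Put 90 MB in memory block 5; 75 MB remain.
Put 88 MB in memory block 6; 168 MB remain.
Put 86 MB in memory block 6; 82 MB remain.
Put 85 MB in memory block 7; 171 MB remain.
Put 85 MB in memory block 7; 86 MB remain.

7 memory blocks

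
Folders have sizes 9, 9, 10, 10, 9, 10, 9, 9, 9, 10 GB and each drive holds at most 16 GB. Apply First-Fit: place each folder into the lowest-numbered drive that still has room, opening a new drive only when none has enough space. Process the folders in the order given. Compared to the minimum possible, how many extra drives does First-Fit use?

0

First-Fit: [9] [9] [10] [10] [9] [10] [9] [9] [9] [10] → 10 drives.
10 folders exceed 8 GB (half the capacity), and no two of those can share a drive, so at least 10 drives are needed.
So 10 is already optimal.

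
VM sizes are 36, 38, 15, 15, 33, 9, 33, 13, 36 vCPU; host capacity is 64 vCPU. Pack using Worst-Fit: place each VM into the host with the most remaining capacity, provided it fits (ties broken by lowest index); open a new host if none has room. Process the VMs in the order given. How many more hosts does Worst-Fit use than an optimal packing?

0

Worst-Fit: [36,15] [38,15] [33,9] [33,13] [36] → 5 hosts.
5 VMs exceed 32 vCPU (half the capacity), and no two of those can share a host, so at least 5 hosts are needed.
So 5 is already optimal.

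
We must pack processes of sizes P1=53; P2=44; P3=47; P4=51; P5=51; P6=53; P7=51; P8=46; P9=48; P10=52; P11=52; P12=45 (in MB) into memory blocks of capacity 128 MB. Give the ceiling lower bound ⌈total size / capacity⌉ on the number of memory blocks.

Total size = 53 + 44 + 47 + 51 + 51 + 53 + 51 + 46 + 48 + 52 + 52 + 45 = 593 MB.
⌈593 / 128⌉ = 5.

5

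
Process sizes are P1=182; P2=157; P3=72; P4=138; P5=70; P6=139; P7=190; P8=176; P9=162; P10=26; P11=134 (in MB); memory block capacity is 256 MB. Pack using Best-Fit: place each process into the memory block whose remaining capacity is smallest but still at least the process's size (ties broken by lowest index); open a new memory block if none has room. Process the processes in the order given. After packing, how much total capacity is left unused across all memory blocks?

602

P1 (182 MB) → memory block 1 (remaining 74 MB)
P2 (157 MB) → memory block 2 (remaining 99 MB)
P3 (72 MB) → memory block 1 (remaining 2 MB)
P4 (138 MB) → memory block 3 (remaining 118 MB)
P5 (70 MB) → memory block 2 (remaining 29 MB)
P6 (139 MB) → memory block 4 (remaining 117 MB)
P7 (190 MB) → memory block 5 (remaining 66 MB)
P8 (176 MB) → memory block 6 (remaining 80 MB)
P9 (162 MB) → memory block 7 (remaining 94 MB)
P10 (26 MB) → memory block 2 (remaining 3 MB)
P11 (134 MB) → memory block 8 (remaining 122 MB)
8 memory blocks × 256 MB = 2048 MB; used 1446 MB; unused 602 MB.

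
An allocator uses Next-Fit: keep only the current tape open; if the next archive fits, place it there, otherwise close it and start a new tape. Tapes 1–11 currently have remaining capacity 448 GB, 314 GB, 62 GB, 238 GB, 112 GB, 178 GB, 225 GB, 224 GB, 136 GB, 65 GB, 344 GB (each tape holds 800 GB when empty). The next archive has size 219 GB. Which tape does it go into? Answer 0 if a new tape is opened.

Next-Fit only looks at tape 11, which has 344 GB free.
219 GB fits there.

11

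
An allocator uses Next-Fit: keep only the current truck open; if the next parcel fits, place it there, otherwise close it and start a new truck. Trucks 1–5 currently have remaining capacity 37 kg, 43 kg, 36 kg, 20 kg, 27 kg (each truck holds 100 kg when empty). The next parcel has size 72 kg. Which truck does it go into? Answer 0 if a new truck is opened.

0

Next-Fit only looks at truck 5, which has 27 kg free.
72 kg does not fit, so a new truck is opened.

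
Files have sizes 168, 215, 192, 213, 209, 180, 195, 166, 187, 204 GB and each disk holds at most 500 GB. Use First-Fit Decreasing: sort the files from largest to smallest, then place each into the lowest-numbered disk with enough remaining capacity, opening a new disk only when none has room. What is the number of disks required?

5 disks

Sorted descending: 215, 213, 209, 204, 195, 192, 187, 180, 168, 166.
Put 215 GB in disk 1; 285 GB remain.
Put 213 GB in disk 1; 72 GB remain.
Put 209 GB in disk 2; 291 GB remain.
Put 204 GB in disk 2; 87 GB remain.
Put 195 GB in disk 3; 305 GB remain.
Put 192 GB in disk 3; 113 GB remain.
Put 187 GB in disk 4; 313 GB remain.
Put 180 GB in disk 4; 133 GB remain.
Put 168 GB in disk 5; 332 GB remain.
Put 166 GB in disk 5; 166 GB remain.
Final disks: [215,213] [209,204] [195,192] [187,180] [168,166].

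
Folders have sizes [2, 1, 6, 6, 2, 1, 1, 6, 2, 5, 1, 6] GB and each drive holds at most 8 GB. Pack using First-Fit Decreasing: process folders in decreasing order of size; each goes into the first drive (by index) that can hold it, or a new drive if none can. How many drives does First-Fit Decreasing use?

Sorted descending: 6, 6, 6, 6, 5, 2, 2, 2, 1, 1, 1, 1.
6 GB → drive 1 (remaining 2 GB)
6 GB → drive 2 (remaining 2 GB)
6 GB → drive 3 (remaining 2 GB)
6 GB → drive 4 (remaining 2 GB)
5 GB → drive 5 (remaining 3 GB)
2 GB → drive 1 (remaining 0 GB)
2 GB → drive 2 (remaining 0 GB)
2 GB → drive 3 (remaining 0 GB)
1 GB → drive 4 (remaining 1 GB)
1 GB → drive 4 (remaining 0 GB)
1 GB → drive 5 (remaining 2 GB)
1 GB → drive 5 (remaining 1 GB)

5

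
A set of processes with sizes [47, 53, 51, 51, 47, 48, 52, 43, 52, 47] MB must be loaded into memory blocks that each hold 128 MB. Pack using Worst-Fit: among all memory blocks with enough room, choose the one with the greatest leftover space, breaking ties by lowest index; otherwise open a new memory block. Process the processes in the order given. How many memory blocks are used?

5

memory block 1: place 47 MB, 81 MB left
memory block 1: place 53 MB, 28 MB left
memory block 2: place 51 MB, 77 MB left
memory block 2: place 51 MB, 26 MB left
memory block 3: place 47 MB, 81 MB left
memory block 3: place 48 MB, 33 MB left
memory block 4: place 52 MB, 76 MB left
memory block 4: place 43 MB, 33 MB left
memory block 5: place 52 MB, 76 MB left
memory block 5: place 47 MB, 29 MB left
Final memory blocks: [47,53] [51,51] [47,48] [52,43] [52,47].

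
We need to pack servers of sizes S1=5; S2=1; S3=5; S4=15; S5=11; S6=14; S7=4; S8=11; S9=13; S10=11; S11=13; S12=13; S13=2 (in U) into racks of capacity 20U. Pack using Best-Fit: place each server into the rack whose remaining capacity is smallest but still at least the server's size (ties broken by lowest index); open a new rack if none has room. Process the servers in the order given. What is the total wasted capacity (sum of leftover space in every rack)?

62

S1 (5U) → rack 1 (remaining 15U)
S2 (1U) → rack 1 (remaining 14U)
S3 (5U) → rack 1 (remaining 9U)
S4 (15U) → rack 2 (remaining 5U)
S5 (11U) → rack 3 (remaining 9U)
S6 (14U) → rack 4 (remaining 6U)
S7 (4U) → rack 2 (remaining 1U)
S8 (11U) → rack 5 (remaining 9U)
S9 (13U) → rack 6 (remaining 7U)
S10 (11U) → rack 7 (remaining 9U)
S11 (13U) → rack 8 (remaining 7U)
S12 (13U) → rack 9 (remaining 7U)
S13 (2U) → rack 4 (remaining 4U)
9 racks × 20U = 180U; used 118U; unused 62U.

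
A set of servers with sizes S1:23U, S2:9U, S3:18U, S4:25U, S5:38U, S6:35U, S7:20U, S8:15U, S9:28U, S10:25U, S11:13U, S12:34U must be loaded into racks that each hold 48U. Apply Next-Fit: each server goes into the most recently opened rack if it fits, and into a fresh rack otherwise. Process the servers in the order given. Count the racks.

8 racks

S1 (23U) → rack 1 (remaining 25U)
S2 (9U) → rack 1 (remaining 16U)
S3 (18U) → rack 2 (remaining 30U)
S4 (25U) → rack 2 (remaining 5U)
S5 (38U) → rack 3 (remaining 10U)
S6 (35U) → rack 4 (remaining 13U)
S7 (20U) → rack 5 (remaining 28U)
S8 (15U) → rack 5 (remaining 13U)
S9 (28U) → rack 6 (remaining 20U)
S10 (25U) → rack 7 (remaining 23U)
S11 (13U) → rack 7 (remaining 10U)
S12 (34U) → rack 8 (remaining 14U)
Final racks: [23,9] [18,25] [38] [35] [20,15] [28] [25,13] [34].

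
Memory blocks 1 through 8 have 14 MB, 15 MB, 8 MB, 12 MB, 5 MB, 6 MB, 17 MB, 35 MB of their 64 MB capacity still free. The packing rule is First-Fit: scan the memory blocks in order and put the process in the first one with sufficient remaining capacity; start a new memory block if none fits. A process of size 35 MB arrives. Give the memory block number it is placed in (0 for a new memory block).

8

Memory blocks with room: memory block 8 (35 MB).
The first with room is memory block 8.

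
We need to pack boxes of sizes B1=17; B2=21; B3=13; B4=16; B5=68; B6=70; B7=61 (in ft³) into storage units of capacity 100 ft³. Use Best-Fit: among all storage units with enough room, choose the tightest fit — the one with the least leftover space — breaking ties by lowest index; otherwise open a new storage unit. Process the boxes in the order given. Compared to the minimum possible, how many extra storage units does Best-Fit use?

Best-Fit: [17,21,13,16] [68] [70] [61] → 4 storage units.
Total size 266 ft³; any packing needs at least ⌈266/100⌉ = 3 storage units.
An optimal packing achieves that bound: [70,21] [68,17,13] [61,16] → 3 storage units.
Excess: 4 − 3 = 1.

1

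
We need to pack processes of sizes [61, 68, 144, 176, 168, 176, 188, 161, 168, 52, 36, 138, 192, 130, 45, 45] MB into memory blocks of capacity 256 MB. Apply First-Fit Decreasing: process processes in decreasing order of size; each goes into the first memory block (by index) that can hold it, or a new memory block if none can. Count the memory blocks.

Sorted descending: 192, 188, 176, 176, 168, 168, 161, 144, 138, 130, 68, 61, 52, 45, 45, 36.
Put 192 MB in memory block 1; 64 MB remain.
Put 188 MB in memory block 2; 68 MB remain.
Put 176 MB in memory block 3; 80 MB remain.
Put 176 MB in memory block 4; 80 MB remain.
Put 168 MB in memory block 5; 88 MB remain.
Put 168 MB in memory block 6; 88 MB remain.
Put 161 MB in memory block 7; 95 MB remain.
Put 144 MB in memory block 8; 112 MB remain.
Put 138 MB in memory block 9; 118 MB remain.
Put 130 MB in memory block 10; 126 MB remain.
Put 68 MB in memory block 2; 0 MB remain.
Put 61 MB in memory block 1; 3 MB remain.
Put 52 MB in memory block 3; 28 MB remain.
Put 45 MB in memory block 4; 35 MB remain.
Put 45 MB in memory block 5; 43 MB remain.
Put 36 MB in memory block 5; 7 MB remain.

10 memory blocks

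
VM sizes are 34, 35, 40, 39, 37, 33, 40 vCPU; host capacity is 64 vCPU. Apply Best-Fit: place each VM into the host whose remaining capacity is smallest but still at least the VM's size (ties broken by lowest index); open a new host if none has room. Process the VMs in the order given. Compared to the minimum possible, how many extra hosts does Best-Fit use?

0

Best-Fit: [34] [35] [40] [39] [37] [33] [40] → 7 hosts.
7 VMs exceed 32 vCPU (half the capacity), and no two of those can share a host, so at least 7 hosts are needed.
So 7 is already optimal.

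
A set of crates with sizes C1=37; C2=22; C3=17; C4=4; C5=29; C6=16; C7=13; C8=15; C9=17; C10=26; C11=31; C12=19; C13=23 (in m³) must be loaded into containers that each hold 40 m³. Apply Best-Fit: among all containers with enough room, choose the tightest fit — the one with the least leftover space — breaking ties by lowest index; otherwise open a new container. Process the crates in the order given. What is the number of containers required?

C1 (37 m³) → container 1 (remaining 3 m³)
C2 (22 m³) → container 2 (remaining 18 m³)
C3 (17 m³) → container 2 (remaining 1 m³)
C4 (4 m³) → container 3 (remaining 36 m³)
C5 (29 m³) → container 3 (remaining 7 m³)
C6 (16 m³) → container 4 (remaining 24 m³)
C7 (13 m³) → container 4 (remaining 11 m³)
C8 (15 m³) → container 5 (remaining 25 m³)
C9 (17 m³) → container 5 (remaining 8 m³)
C10 (26 m³) → container 6 (remaining 14 m³)
C11 (31 m³) → container 7 (remaining 9 m³)
C12 (19 m³) → container 8 (remaining 21 m³)
C13 (23 m³) → container 9 (remaining 17 m³)

9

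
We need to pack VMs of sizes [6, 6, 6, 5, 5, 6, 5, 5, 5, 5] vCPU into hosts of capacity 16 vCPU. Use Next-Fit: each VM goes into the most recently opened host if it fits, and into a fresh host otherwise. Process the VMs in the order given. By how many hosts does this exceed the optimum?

0

Next-Fit: [6,6] [6,5,5] [6,5,5] [5,5] → 4 hosts.
Total size 54 vCPU; any packing needs at least ⌈54/16⌉ = 4 hosts.
So 4 is already optimal.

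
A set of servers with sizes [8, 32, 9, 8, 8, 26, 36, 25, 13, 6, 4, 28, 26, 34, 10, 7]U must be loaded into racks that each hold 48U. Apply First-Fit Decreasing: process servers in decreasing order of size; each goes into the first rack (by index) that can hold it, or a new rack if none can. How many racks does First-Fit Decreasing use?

Sorted descending: 36, 34, 32, 28, 26, 26, 25, 13, 10, 9, 8, 8, 8, 7, 6, 4.
rack 1: place 36U, 12U left
rack 2: place 34U, 14U left
rack 3: place 32U, 16U left
rack 4: place 28U, 20U left
rack 5: place 26U, 22U left
rack 6: place 26U, 22U left
rack 7: place 25U, 23U left
rack 2: place 13U, 1U left
rack 1: place 10U, 2U left
rack 3: place 9U, 7U left
rack 4: place 8U, 12U left
rack 4: place 8U, 4U left
rack 5: place 8U, 14U left
rack 3: place 7U, 0U left
rack 5: place 6U, 8U left
rack 4: place 4U, 0U left

7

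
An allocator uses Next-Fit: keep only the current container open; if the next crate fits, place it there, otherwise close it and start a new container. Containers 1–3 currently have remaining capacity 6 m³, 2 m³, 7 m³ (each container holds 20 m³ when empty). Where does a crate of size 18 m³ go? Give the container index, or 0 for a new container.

0

Next-Fit only looks at container 3, which has 7 m³ free.
18 m³ does not fit, so a new container is opened.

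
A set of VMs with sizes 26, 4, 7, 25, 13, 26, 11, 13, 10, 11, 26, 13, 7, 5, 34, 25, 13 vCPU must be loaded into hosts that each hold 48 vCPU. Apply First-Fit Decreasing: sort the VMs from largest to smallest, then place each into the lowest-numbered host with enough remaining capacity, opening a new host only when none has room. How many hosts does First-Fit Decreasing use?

6

Sorted descending: 34, 26, 26, 26, 25, 25, 13, 13, 13, 13, 11, 11, 10, 7, 7, 5, 4.
host 1: place 34 vCPU, 14 vCPU left
host 2: place 26 vCPU, 22 vCPU left
host 3: place 26 vCPU, 22 vCPU left
host 4: place 26 vCPU, 22 vCPU left
host 5: place 25 vCPU, 23 vCPU left
host 6: place 25 vCPU, 23 vCPU left
host 1: place 13 vCPU, 1 vCPU left
host 2: place 13 vCPU, 9 vCPU left
host 3: place 13 vCPU, 9 vCPU left
host 4: place 13 vCPU, 9 vCPU left
host 5: place 11 vCPU, 12 vCPU left
host 5: place 11 vCPU, 1 vCPU left
host 6: place 10 vCPU, 13 vCPU left
host 2: place 7 vCPU, 2 vCPU left
host 3: place 7 vCPU, 2 vCPU left
host 4: place 5 vCPU, 4 vCPU left
host 4: place 4 vCPU, 0 vCPU left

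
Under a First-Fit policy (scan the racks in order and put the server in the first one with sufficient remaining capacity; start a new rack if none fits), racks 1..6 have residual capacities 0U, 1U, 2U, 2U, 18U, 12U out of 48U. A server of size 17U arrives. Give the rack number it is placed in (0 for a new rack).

Racks with room: rack 5 (18U).
The first with room is rack 5.

5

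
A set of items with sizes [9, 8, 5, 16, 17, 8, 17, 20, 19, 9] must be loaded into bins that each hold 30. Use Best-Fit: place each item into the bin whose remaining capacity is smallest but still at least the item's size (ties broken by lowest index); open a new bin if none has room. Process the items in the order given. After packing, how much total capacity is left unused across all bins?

52

bin 1: place 9, 21 left
bin 1: place 8, 13 left
bin 1: place 5, 8 left
bin 2: place 16, 14 left
bin 3: place 17, 13 left
bin 1: place 8, 0 left
bin 4: place 17, 13 left
bin 5: place 20, 10 left
bin 6: place 19, 11 left
bin 5: place 9, 1 left
6 bins × 30 = 180; used 128; unused 52.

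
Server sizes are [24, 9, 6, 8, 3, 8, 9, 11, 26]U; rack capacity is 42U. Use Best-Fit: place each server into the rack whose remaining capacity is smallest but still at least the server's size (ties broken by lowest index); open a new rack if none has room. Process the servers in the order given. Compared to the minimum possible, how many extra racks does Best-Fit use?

Best-Fit: [24,9,6,3] [8,8,9,11] [26] → 3 racks.
Total size 104U; any packing needs at least ⌈104/42⌉ = 3 racks.
So 3 is already optimal.

0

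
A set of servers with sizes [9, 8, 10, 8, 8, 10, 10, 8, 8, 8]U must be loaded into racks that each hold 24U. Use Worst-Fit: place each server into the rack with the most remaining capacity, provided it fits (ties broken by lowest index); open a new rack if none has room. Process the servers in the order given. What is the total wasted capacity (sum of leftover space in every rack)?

33

rack 1: place 9U, 15U left
rack 1: place 8U, 7U left
rack 2: place 10U, 14U left
rack 2: place 8U, 6U left
rack 3: place 8U, 16U left
rack 3: place 10U, 6U left
rack 4: place 10U, 14U left
rack 4: place 8U, 6U left
rack 5: place 8U, 16U left
rack 5: place 8U, 8U left
5 racks × 24U = 120U; used 87U; unused 33U.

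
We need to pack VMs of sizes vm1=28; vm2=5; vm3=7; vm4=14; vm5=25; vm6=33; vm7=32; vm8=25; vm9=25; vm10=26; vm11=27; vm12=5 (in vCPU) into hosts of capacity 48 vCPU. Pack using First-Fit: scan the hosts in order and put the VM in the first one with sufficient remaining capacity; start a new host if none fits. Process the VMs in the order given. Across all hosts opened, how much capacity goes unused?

host 1: place vm1 (28 vCPU), 20 vCPU left
host 1: place vm2 (5 vCPU), 15 vCPU left
host 1: place vm3 (7 vCPU), 8 vCPU left
host 2: place vm4 (14 vCPU), 34 vCPU left
host 2: place vm5 (25 vCPU), 9 vCPU left
host 3: place vm6 (33 vCPU), 15 vCPU left
host 4: place vm7 (32 vCPU), 16 vCPU left
host 5: place vm8 (25 vCPU), 23 vCPU left
host 6: place vm9 (25 vCPU), 23 vCPU left
host 7: place vm10 (26 vCPU), 22 vCPU left
host 8: place vm11 (27 vCPU), 21 vCPU left
host 1: place vm12 (5 vCPU), 3 vCPU left
8 hosts × 48 vCPU = 384 vCPU; used 252 vCPU; unused 132 vCPU.

132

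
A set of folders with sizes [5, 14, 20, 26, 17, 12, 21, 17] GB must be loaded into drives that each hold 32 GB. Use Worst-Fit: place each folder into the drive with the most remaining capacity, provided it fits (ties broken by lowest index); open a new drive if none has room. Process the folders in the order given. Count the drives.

6

5 GB → drive 1 (remaining 27 GB)
14 GB → drive 1 (remaining 13 GB)
20 GB → drive 2 (remaining 12 GB)
26 GB → drive 3 (remaining 6 GB)
17 GB → drive 4 (remaining 15 GB)
12 GB → drive 4 (remaining 3 GB)
21 GB → drive 5 (remaining 11 GB)
17 GB → drive 6 (remaining 15 GB)
Final drives: [5,14] [20] [26] [17,12] [21] [17].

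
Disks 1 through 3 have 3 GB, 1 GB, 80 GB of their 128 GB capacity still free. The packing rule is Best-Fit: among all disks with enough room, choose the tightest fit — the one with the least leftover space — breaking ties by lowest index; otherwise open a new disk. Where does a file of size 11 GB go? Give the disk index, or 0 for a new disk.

Disks with room: disk 3 (80 GB).
Tightest fit is disk 3 with 80 GB free.

3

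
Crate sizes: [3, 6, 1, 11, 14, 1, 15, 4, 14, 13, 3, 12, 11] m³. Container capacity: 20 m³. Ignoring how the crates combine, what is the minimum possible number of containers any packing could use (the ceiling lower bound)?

Total size = 3 + 6 + 1 + 11 + 14 + 1 + 15 + 4 + 14 + 13 + 3 + 12 + 11 = 108 m³.
⌈108 / 20⌉ = 6.

6 containers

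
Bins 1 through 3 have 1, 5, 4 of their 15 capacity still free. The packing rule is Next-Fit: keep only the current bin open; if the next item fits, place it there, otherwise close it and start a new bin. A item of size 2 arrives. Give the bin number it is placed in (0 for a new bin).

3

Next-Fit only looks at bin 3, which has 4 free.
2 fits there.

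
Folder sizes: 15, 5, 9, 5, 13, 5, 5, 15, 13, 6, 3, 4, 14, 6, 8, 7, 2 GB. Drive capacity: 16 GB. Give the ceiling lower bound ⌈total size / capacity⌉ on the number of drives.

Total size = 15 + 5 + 9 + 5 + 13 + 5 + 5 + 15 + 13 + 6 + 3 + 4 + 14 + 6 + 8 + 7 + 2 = 135 GB.
⌈135 / 16⌉ = 9.

9 drives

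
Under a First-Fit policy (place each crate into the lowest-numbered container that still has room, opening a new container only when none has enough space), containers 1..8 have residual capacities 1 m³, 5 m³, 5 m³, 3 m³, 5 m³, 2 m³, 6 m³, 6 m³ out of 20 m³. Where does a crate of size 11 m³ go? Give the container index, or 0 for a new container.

No container has ≥ 11 m³ free, so a new container is opened.

0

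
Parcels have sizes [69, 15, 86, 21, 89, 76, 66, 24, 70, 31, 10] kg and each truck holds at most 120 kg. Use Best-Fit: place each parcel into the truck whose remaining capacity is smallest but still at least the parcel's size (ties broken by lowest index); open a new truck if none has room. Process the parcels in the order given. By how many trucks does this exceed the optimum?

Best-Fit: [69,15,31] [86,21,10] [89,24] [76] [66] [70] → 6 trucks.
6 parcels exceed 60 kg (half the capacity), and no two of those can share a truck, so at least 6 trucks are needed.
So 6 is already optimal.

0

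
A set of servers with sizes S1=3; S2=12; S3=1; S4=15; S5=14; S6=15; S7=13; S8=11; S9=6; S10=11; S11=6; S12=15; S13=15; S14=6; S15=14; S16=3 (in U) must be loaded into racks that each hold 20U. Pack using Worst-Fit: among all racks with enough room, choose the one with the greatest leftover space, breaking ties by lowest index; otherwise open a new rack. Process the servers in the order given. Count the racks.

10 racks

Put S1 (3U) in rack 1; 17U remain.
Put S2 (12U) in rack 1; 5U remain.
Put S3 (1U) in rack 1; 4U remain.
Put S4 (15U) in rack 2; 5U remain.
Put S5 (14U) in rack 3; 6U remain.
Put S6 (15U) in rack 4; 5U remain.
Put S7 (13U) in rack 5; 7U remain.
Put S8 (11U) in rack 6; 9U remain.
Put S9 (6U) in rack 6; 3U remain.
Put S10 (11U) in rack 7; 9U remain.
Put S11 (6U) in rack 7; 3U remain.
Put S12 (15U) in rack 8; 5U remain.
Put S13 (15U) in rack 9; 5U remain.
Put S14 (6U) in rack 5; 1U remain.
Put S15 (14U) in rack 10; 6U remain.
Put S16 (3U) in rack 3; 3U remain.
Final racks: [3,12,1] [15] [14,3] [15] [13,6] [11,6] [11,6] [15] [15] [14].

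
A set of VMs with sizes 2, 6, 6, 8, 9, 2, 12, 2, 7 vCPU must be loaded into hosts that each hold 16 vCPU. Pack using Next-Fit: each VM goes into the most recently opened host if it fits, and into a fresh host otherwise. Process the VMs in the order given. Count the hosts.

5

Put 2 vCPU in host 1; 14 vCPU remain.
Put 6 vCPU in host 1; 8 vCPU remain.
Put 6 vCPU in host 1; 2 vCPU remain.
Put 8 vCPU in host 2; 8 vCPU remain.
Put 9 vCPU in host 3; 7 vCPU remain.
Put 2 vCPU in host 3; 5 vCPU remain.
Put 12 vCPU in host 4; 4 vCPU remain.
Put 2 vCPU in host 4; 2 vCPU remain.
Put 7 vCPU in host 5; 9 vCPU remain.
Final hosts: [2,6,6] [8] [9,2] [12,2] [7].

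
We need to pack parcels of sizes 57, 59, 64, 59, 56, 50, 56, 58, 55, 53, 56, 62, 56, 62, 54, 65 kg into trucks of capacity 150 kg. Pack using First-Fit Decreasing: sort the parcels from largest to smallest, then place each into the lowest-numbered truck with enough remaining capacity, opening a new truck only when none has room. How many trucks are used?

8 trucks

Sorted descending: 65, 64, 62, 62, 59, 59, 58, 57, 56, 56, 56, 56, 55, 54, 53, 50.
truck 1: place 65 kg, 85 kg left
truck 1: place 64 kg, 21 kg left
truck 2: place 62 kg, 88 kg left
truck 2: place 62 kg, 26 kg left
truck 3: place 59 kg, 91 kg left
truck 3: place 59 kg, 32 kg left
truck 4: place 58 kg, 92 kg left
truck 4: place 57 kg, 35 kg left
truck 5: place 56 kg, 94 kg left
truck 5: place 56 kg, 38 kg left
truck 6: place 56 kg, 94 kg left
truck 6: place 56 kg, 38 kg left
truck 7: place 55 kg, 95 kg left
truck 7: place 54 kg, 41 kg left
truck 8: place 53 kg, 97 kg left
truck 8: place 50 kg, 47 kg left
Final trucks: [65,64] [62,62] [59,59] [58,57] [56,56] [56,56] [55,54] [53,50].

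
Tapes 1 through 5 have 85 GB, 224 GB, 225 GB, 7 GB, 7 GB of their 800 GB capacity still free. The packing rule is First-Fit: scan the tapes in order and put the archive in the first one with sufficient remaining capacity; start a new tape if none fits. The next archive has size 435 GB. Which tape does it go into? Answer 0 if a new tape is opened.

0

No tape has ≥ 435 GB free, so a new tape is opened.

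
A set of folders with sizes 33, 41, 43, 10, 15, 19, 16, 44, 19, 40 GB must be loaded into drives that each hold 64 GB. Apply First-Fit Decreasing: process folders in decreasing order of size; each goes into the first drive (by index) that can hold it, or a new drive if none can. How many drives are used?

Sorted descending: 44, 43, 41, 40, 33, 19, 19, 16, 15, 10.
44 GB → drive 1 (remaining 20 GB)
43 GB → drive 2 (remaining 21 GB)
41 GB → drive 3 (remaining 23 GB)
40 GB → drive 4 (remaining 24 GB)
33 GB → drive 5 (remaining 31 GB)
19 GB → drive 1 (remaining 1 GB)
19 GB → drive 2 (remaining 2 GB)
16 GB → drive 3 (remaining 7 GB)
15 GB → drive 4 (remaining 9 GB)
10 GB → drive 5 (remaining 21 GB)
Final drives: [44,19] [43,19] [41,16] [40,15] [33,10].

5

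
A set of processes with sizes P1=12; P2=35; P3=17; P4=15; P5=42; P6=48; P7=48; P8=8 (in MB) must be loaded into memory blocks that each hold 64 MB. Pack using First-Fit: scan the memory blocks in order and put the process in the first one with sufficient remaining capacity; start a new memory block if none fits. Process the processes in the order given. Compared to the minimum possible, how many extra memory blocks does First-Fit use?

0

First-Fit: [12,35,17] [15,42] [48,8] [48] → 4 memory blocks.
Total size 225 MB; any packing needs at least ⌈225/64⌉ = 4 memory blocks.
So 4 is already optimal.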